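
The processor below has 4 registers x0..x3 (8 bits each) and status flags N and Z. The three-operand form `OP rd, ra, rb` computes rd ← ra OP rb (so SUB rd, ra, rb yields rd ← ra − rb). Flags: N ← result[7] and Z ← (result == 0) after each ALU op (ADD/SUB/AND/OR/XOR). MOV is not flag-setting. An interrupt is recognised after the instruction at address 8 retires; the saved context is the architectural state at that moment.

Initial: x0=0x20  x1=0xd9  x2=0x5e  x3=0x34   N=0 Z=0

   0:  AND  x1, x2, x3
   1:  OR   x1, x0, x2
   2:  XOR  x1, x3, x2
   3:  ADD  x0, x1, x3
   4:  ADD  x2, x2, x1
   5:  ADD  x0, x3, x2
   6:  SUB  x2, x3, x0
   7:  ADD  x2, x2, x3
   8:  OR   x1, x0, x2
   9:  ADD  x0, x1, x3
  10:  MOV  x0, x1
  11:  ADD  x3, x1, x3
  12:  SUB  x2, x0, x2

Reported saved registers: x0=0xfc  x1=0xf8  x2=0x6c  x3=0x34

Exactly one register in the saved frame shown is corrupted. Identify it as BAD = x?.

BAD = x1

after  0: x0=0x20 x1=0x14 x2=0x5e x3=0x34  N=0 Z=0
after  1: x0=0x20 x1=0x7e x2=0x5e x3=0x34  N=0 Z=0
after  2: x0=0x20 x1=0x6a x2=0x5e x3=0x34  N=0 Z=0
after  3: x0=0x9e x1=0x6a x2=0x5e x3=0x34  N=1 Z=0
after  4: x0=0x9e x1=0x6a x2=0xc8 x3=0x34  N=1 Z=0
after  5: x0=0xfc x1=0x6a x2=0xc8 x3=0x34  N=1 Z=0
after  6: x0=0xfc x1=0x6a x2=0x38 x3=0x34  N=0 Z=0
after  7: x0=0xfc x1=0x6a x2=0x6c x3=0x34  N=0 Z=0
after  8: x0=0xfc x1=0xfc x2=0x6c x3=0x34  N=1 Z=0
-- IRQ taken; context saved, return-PC = 9 --
mismatch: x1: reported 0xf8 vs actual 0xfc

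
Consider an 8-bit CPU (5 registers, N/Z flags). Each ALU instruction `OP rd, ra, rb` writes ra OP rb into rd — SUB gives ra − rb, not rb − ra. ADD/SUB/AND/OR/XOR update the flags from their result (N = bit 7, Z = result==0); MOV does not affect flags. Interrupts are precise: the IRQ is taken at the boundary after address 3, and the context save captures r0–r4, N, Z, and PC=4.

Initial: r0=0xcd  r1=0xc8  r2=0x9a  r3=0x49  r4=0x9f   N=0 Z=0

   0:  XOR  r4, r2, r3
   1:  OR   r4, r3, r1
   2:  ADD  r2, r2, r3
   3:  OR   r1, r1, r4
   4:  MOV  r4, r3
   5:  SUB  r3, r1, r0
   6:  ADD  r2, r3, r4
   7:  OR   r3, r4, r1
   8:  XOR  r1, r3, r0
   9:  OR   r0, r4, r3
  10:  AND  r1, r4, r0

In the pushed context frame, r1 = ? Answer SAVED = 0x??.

SAVED = 0xc9

after  0: r0=0xcd r1=0xc8 r2=0x9a r3=0x49 r4=0xd3  N=1 Z=0
after  1: r0=0xcd r1=0xc8 r2=0x9a r3=0x49 r4=0xc9  N=1 Z=0
after  2: r0=0xcd r1=0xc8 r2=0xe3 r3=0x49 r4=0xc9  N=1 Z=0
after  3: r0=0xcd r1=0xc9 r2=0xe3 r3=0x49 r4=0xc9  N=1 Z=0
-- IRQ taken; context saved, return-PC = 4 --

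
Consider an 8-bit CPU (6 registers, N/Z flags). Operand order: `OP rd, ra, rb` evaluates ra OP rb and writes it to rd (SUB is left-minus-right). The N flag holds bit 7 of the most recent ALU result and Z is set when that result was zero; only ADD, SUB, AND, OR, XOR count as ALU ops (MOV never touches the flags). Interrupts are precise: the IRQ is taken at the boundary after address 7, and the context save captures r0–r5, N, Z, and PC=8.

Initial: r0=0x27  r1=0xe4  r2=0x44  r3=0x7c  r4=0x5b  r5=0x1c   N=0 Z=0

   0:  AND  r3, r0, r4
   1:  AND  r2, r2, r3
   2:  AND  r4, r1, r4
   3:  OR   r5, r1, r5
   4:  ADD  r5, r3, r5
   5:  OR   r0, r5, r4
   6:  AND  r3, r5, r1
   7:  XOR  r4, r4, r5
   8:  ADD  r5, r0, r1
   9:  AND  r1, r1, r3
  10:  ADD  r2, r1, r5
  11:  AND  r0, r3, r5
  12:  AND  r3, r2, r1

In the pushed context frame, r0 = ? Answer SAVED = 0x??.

after  0: r0=0x27 r1=0xe4 r2=0x44 r3=0x03 r4=0x5b r5=0x1c  N=0 Z=0
after  1: r0=0x27 r1=0xe4 r2=0x00 r3=0x03 r4=0x5b r5=0x1c  N=0 Z=1
after  2: r0=0x27 r1=0xe4 r2=0x00 r3=0x03 r4=0x40 r5=0x1c  N=0 Z=0
after  3: r0=0x27 r1=0xe4 r2=0x00 r3=0x03 r4=0x40 r5=0xfc  N=1 Z=0
after  4: r0=0x27 r1=0xe4 r2=0x00 r3=0x03 r4=0x40 r5=0xff  N=1 Z=0
after  5: r0=0xff r1=0xe4 r2=0x00 r3=0x03 r4=0x40 r5=0xff  N=1 Z=0
after  6: r0=0xff r1=0xe4 r2=0x00 r3=0xe4 r4=0x40 r5=0xff  N=1 Z=0
after  7: r0=0xff r1=0xe4 r2=0x00 r3=0xe4 r4=0xbf r5=0xff  N=1 Z=0
-- IRQ taken; context saved, return-PC = 8 --

SAVED = 0xff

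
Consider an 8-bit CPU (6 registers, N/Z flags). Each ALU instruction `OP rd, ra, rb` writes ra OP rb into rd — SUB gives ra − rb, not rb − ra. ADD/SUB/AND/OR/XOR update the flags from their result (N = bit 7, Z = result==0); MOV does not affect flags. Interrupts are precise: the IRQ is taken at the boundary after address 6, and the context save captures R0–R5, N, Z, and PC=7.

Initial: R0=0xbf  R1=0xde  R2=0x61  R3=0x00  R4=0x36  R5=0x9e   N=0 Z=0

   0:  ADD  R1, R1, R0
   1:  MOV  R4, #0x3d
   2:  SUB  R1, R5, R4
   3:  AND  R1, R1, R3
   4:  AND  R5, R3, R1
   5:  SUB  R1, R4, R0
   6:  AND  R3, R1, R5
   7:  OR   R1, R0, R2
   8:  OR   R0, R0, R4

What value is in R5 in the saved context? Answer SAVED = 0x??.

after  0: R0=0xbf R1=0x9d R2=0x61 R3=0x00 R4=0x36 R5=0x9e  N=1 Z=0
after  1: R0=0xbf R1=0x9d R2=0x61 R3=0x00 R4=0x3d R5=0x9e  N=1 Z=0
after  2: R0=0xbf R1=0x61 R2=0x61 R3=0x00 R4=0x3d R5=0x9e  N=0 Z=0
after  3: R0=0xbf R1=0x00 R2=0x61 R3=0x00 R4=0x3d R5=0x9e  N=0 Z=1
after  4: R0=0xbf R1=0x00 R2=0x61 R3=0x00 R4=0x3d R5=0x00  N=0 Z=1
after  5: R0=0xbf R1=0x7e R2=0x61 R3=0x00 R4=0x3d R5=0x00  N=0 Z=0
after  6: R0=0xbf R1=0x7e R2=0x61 R3=0x00 R4=0x3d R5=0x00  N=0 Z=1
-- IRQ taken; context saved, return-PC = 7 --

SAVED = 0x00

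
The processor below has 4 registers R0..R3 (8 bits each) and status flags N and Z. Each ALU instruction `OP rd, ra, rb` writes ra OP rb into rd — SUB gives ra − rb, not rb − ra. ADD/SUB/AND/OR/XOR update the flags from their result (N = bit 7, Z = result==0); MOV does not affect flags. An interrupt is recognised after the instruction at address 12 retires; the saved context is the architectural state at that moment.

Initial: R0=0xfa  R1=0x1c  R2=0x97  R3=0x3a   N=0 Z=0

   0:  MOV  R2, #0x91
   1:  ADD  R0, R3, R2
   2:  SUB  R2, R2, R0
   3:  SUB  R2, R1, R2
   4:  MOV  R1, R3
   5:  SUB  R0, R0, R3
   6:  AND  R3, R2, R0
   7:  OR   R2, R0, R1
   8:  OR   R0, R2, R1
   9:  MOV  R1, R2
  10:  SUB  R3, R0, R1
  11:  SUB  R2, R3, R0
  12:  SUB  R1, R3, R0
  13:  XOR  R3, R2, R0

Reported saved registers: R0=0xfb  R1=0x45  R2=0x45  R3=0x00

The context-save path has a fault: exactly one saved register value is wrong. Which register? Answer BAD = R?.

BAD = R0

after  0: R0=0xfa R1=0x1c R2=0x91 R3=0x3a  N=0 Z=0
after  1: R0=0xcb R1=0x1c R2=0x91 R3=0x3a  N=1 Z=0
after  2: R0=0xcb R1=0x1c R2=0xc6 R3=0x3a  N=1 Z=0
after  3: R0=0xcb R1=0x1c R2=0x56 R3=0x3a  N=0 Z=0
after  4: R0=0xcb R1=0x3a R2=0x56 R3=0x3a  N=0 Z=0
after  5: R0=0x91 R1=0x3a R2=0x56 R3=0x3a  N=1 Z=0
after  6: R0=0x91 R1=0x3a R2=0x56 R3=0x10  N=0 Z=0
after  7: R0=0x91 R1=0x3a R2=0xbb R3=0x10  N=1 Z=0
after  8: R0=0xbb R1=0x3a R2=0xbb R3=0x10  N=1 Z=0
after  9: R0=0xbb R1=0xbb R2=0xbb R3=0x10  N=1 Z=0
after 10: R0=0xbb R1=0xbb R2=0xbb R3=0x00  N=0 Z=1
after 11: R0=0xbb R1=0xbb R2=0x45 R3=0x00  N=0 Z=0
after 12: R0=0xbb R1=0x45 R2=0x45 R3=0x00  N=0 Z=0
-- IRQ taken; context saved, return-PC = 13 --
mismatch: R0: reported 0xfb vs actual 0xbb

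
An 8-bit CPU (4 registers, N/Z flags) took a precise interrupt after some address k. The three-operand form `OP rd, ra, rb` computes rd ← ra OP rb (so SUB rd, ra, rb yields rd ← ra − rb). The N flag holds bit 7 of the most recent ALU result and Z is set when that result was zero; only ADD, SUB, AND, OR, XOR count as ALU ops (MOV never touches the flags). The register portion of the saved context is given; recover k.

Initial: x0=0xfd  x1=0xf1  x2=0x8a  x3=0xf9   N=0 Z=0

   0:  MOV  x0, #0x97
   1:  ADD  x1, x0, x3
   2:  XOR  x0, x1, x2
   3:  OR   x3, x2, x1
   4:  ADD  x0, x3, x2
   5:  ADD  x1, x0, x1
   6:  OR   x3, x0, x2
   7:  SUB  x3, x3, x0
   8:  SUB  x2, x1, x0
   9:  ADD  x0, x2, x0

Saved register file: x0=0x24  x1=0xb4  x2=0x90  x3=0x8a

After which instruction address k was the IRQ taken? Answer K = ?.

K = 8

after  0: x0=0x97 x1=0xf1 x2=0x8a x3=0xf9  N=0 Z=0
after  1: x0=0x97 x1=0x90 x2=0x8a x3=0xf9  N=1 Z=0
after  2: x0=0x1a x1=0x90 x2=0x8a x3=0xf9  N=0 Z=0
after  3: x0=0x1a x1=0x90 x2=0x8a x3=0x9a  N=1 Z=0
after  4: x0=0x24 x1=0x90 x2=0x8a x3=0x9a  N=0 Z=0
after  5: x0=0x24 x1=0xb4 x2=0x8a x3=0x9a  N=1 Z=0
after  6: x0=0x24 x1=0xb4 x2=0x8a x3=0xae  N=1 Z=0
after  7: x0=0x24 x1=0xb4 x2=0x8a x3=0x8a  N=1 Z=0
after  8: x0=0x24 x1=0xb4 x2=0x90 x3=0x8a  N=1 Z=0
-- IRQ taken; context saved, return-PC = 9 --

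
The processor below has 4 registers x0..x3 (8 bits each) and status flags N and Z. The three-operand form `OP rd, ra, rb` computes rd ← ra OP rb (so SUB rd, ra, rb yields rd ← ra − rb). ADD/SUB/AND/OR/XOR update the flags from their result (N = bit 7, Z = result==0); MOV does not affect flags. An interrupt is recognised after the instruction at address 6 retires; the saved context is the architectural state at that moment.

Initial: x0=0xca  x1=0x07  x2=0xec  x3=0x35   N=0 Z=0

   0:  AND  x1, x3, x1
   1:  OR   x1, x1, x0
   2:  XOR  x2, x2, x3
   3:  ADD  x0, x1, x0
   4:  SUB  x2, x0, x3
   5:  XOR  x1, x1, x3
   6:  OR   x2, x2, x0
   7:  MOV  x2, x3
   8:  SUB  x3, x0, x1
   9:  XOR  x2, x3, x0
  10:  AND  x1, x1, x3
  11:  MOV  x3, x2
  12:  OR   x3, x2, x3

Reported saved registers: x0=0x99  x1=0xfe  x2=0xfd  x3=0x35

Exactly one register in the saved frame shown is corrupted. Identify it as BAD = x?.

BAD = x1

after  0: x0=0xca x1=0x05 x2=0xec x3=0x35  N=0 Z=0
after  1: x0=0xca x1=0xcf x2=0xec x3=0x35  N=1 Z=0
after  2: x0=0xca x1=0xcf x2=0xd9 x3=0x35  N=1 Z=0
after  3: x0=0x99 x1=0xcf x2=0xd9 x3=0x35  N=1 Z=0
after  4: x0=0x99 x1=0xcf x2=0x64 x3=0x35  N=0 Z=0
after  5: x0=0x99 x1=0xfa x2=0x64 x3=0x35  N=1 Z=0
after  6: x0=0x99 x1=0xfa x2=0xfd x3=0x35  N=1 Z=0
-- IRQ taken; context saved, return-PC = 7 --
mismatch: x1: reported 0xfe vs actual 0xfa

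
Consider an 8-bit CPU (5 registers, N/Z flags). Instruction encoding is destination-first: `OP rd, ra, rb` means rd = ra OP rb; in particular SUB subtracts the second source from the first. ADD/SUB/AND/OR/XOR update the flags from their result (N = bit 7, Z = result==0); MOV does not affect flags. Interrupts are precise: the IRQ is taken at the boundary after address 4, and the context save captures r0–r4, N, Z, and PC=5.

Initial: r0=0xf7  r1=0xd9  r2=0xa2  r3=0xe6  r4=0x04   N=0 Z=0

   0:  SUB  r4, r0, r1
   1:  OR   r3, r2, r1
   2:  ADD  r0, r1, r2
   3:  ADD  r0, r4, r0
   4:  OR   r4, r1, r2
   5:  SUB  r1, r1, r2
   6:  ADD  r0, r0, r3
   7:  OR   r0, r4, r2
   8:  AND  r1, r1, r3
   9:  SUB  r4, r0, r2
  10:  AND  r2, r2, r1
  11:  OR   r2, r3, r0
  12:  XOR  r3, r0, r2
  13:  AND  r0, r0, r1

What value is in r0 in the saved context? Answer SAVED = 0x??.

SAVED = 0x99

after  0: r0=0xf7 r1=0xd9 r2=0xa2 r3=0xe6 r4=0x1e  N=0 Z=0
after  1: r0=0xf7 r1=0xd9 r2=0xa2 r3=0xfb r4=0x1e  N=1 Z=0
after  2: r0=0x7b r1=0xd9 r2=0xa2 r3=0xfb r4=0x1e  N=0 Z=0
after  3: r0=0x99 r1=0xd9 r2=0xa2 r3=0xfb r4=0x1e  N=1 Z=0
after  4: r0=0x99 r1=0xd9 r2=0xa2 r3=0xfb r4=0xfb  N=1 Z=0
-- IRQ taken; context saved, return-PC = 5 --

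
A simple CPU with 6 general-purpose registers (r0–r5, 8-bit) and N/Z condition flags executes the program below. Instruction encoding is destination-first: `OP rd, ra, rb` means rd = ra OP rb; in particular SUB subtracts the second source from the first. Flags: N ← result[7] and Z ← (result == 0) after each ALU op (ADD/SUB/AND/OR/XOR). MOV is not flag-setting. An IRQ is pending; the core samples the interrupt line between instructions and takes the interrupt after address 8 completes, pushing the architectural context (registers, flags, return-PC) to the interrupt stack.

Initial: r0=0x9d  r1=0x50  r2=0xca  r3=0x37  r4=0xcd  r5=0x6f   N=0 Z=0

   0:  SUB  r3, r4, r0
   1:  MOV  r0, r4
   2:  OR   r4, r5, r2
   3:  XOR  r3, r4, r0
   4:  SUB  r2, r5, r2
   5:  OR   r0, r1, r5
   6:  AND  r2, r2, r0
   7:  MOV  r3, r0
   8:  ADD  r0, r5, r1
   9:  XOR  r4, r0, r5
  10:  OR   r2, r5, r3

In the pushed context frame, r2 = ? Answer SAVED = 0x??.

SAVED = 0x25

after  0: r0=0x9d r1=0x50 r2=0xca r3=0x30 r4=0xcd r5=0x6f  N=0 Z=0
after  1: r0=0xcd r1=0x50 r2=0xca r3=0x30 r4=0xcd r5=0x6f  N=0 Z=0
after  2: r0=0xcd r1=0x50 r2=0xca r3=0x30 r4=0xef r5=0x6f  N=1 Z=0
after  3: r0=0xcd r1=0x50 r2=0xca r3=0x22 r4=0xef r5=0x6f  N=0 Z=0
after  4: r0=0xcd r1=0x50 r2=0xa5 r3=0x22 r4=0xef r5=0x6f  N=1 Z=0
after  5: r0=0x7f r1=0x50 r2=0xa5 r3=0x22 r4=0xef r5=0x6f  N=0 Z=0
after  6: r0=0x7f r1=0x50 r2=0x25 r3=0x22 r4=0xef r5=0x6f  N=0 Z=0
after  7: r0=0x7f r1=0x50 r2=0x25 r3=0x7f r4=0xef r5=0x6f  N=0 Z=0
after  8: r0=0xbf r1=0x50 r2=0x25 r3=0x7f r4=0xef r5=0x6f  N=1 Z=0
-- IRQ taken; context saved, return-PC = 9 --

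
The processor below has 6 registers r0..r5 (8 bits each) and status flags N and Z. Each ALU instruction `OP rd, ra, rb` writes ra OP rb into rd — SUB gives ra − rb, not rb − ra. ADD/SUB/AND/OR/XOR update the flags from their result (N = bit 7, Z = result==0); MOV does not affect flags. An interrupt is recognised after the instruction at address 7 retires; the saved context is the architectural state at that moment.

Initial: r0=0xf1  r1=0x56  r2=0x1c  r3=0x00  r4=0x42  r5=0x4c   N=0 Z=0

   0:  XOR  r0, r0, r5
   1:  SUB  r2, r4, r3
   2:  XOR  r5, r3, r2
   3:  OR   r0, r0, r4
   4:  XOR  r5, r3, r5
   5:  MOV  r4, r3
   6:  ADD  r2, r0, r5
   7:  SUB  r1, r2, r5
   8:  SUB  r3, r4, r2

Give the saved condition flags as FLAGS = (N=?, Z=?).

after  0: r0=0xbd r1=0x56 r2=0x1c r3=0x00 r4=0x42 r5=0x4c  N=1 Z=0
after  1: r0=0xbd r1=0x56 r2=0x42 r3=0x00 r4=0x42 r5=0x4c  N=0 Z=0
after  2: r0=0xbd r1=0x56 r2=0x42 r3=0x00 r4=0x42 r5=0x42  N=0 Z=0
after  3: r0=0xff r1=0x56 r2=0x42 r3=0x00 r4=0x42 r5=0x42  N=1 Z=0
after  4: r0=0xff r1=0x56 r2=0x42 r3=0x00 r4=0x42 r5=0x42  N=0 Z=0
after  5: r0=0xff r1=0x56 r2=0x42 r3=0x00 r4=0x00 r5=0x42  N=0 Z=0
after  6: r0=0xff r1=0x56 r2=0x41 r3=0x00 r4=0x00 r5=0x42  N=0 Z=0
after  7: r0=0xff r1=0xff r2=0x41 r3=0x00 r4=0x00 r5=0x42  N=1 Z=0
-- IRQ taken; context saved, return-PC = 8 --

FLAGS = (N=1, Z=0)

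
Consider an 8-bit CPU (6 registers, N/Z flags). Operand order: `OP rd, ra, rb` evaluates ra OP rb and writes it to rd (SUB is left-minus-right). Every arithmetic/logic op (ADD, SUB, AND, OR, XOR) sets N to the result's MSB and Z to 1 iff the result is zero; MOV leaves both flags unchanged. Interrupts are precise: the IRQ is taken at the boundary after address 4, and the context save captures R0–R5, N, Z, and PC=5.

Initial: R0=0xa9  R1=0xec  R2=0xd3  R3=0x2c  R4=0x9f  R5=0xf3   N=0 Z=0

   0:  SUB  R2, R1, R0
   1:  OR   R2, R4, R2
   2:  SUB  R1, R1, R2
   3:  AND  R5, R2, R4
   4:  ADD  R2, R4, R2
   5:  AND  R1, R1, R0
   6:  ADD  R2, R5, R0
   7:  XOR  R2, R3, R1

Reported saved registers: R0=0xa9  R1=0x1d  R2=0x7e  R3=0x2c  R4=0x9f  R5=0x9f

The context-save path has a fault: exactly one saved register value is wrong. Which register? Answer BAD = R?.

after  0: R0=0xa9 R1=0xec R2=0x43 R3=0x2c R4=0x9f R5=0xf3  N=0 Z=0
after  1: R0=0xa9 R1=0xec R2=0xdf R3=0x2c R4=0x9f R5=0xf3  N=1 Z=0
after  2: R0=0xa9 R1=0x0d R2=0xdf R3=0x2c R4=0x9f R5=0xf3  N=0 Z=0
after  3: R0=0xa9 R1=0x0d R2=0xdf R3=0x2c R4=0x9f R5=0x9f  N=1 Z=0
after  4: R0=0xa9 R1=0x0d R2=0x7e R3=0x2c R4=0x9f R5=0x9f  N=0 Z=0
-- IRQ taken; context saved, return-PC = 5 --
mismatch: R1: reported 0x1d vs actual 0x0d

BAD = R1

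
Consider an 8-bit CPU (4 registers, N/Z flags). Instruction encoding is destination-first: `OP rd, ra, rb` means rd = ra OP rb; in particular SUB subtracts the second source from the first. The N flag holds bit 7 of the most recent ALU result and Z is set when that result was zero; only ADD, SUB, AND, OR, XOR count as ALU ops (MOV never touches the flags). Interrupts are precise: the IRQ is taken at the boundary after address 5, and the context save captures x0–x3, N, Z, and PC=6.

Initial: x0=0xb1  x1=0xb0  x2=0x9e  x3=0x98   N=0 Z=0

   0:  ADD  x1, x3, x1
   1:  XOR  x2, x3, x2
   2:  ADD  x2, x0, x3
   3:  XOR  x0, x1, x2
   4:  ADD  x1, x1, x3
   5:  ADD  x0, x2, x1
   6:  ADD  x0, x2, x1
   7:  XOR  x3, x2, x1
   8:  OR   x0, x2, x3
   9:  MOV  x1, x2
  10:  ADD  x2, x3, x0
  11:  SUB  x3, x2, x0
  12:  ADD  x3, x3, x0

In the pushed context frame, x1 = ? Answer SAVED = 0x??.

SAVED = 0xe0

after  0: x0=0xb1 x1=0x48 x2=0x9e x3=0x98  N=0 Z=0
after  1: x0=0xb1 x1=0x48 x2=0x06 x3=0x98  N=0 Z=0
after  2: x0=0xb1 x1=0x48 x2=0x49 x3=0x98  N=0 Z=0
after  3: x0=0x01 x1=0x48 x2=0x49 x3=0x98  N=0 Z=0
after  4: x0=0x01 x1=0xe0 x2=0x49 x3=0x98  N=1 Z=0
after  5: x0=0x29 x1=0xe0 x2=0x49 x3=0x98  N=0 Z=0
-- IRQ taken; context saved, return-PC = 6 --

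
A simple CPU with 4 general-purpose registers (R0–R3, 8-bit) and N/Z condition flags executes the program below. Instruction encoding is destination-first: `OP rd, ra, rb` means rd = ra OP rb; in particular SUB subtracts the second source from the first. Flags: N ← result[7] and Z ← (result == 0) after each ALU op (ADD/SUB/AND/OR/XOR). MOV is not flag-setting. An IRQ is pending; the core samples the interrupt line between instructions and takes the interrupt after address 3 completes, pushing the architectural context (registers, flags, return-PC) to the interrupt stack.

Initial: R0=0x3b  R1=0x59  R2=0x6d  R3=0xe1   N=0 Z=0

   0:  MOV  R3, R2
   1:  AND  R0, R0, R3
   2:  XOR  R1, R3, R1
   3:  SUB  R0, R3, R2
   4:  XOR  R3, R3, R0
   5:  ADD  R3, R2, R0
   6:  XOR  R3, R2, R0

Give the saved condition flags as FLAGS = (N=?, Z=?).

FLAGS = (N=0, Z=1)

after  0: R0=0x3b R1=0x59 R2=0x6d R3=0x6d  N=0 Z=0
after  1: R0=0x29 R1=0x59 R2=0x6d R3=0x6d  N=0 Z=0
after  2: R0=0x29 R1=0x34 R2=0x6d R3=0x6d  N=0 Z=0
after  3: R0=0x00 R1=0x34 R2=0x6d R3=0x6d  N=0 Z=1
-- IRQ taken; context saved, return-PC = 4 --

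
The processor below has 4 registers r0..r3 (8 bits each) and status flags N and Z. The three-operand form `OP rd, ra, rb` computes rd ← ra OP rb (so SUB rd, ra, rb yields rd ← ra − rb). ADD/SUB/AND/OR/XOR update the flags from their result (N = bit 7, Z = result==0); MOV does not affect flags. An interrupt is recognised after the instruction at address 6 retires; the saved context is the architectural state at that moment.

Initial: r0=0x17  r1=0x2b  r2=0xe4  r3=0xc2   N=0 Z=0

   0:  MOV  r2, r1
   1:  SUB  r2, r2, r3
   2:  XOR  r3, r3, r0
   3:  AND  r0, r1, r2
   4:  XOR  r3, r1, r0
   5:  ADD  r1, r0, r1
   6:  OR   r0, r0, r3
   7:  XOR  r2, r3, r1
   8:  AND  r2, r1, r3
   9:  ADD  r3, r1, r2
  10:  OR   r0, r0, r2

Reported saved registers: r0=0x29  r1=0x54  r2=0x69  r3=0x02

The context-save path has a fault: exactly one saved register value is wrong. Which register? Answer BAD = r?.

BAD = r0

after  0: r0=0x17 r1=0x2b r2=0x2b r3=0xc2  N=0 Z=0
after  1: r0=0x17 r1=0x2b r2=0x69 r3=0xc2  N=0 Z=0
after  2: r0=0x17 r1=0x2b r2=0x69 r3=0xd5  N=1 Z=0
after  3: r0=0x29 r1=0x2b r2=0x69 r3=0xd5  N=0 Z=0
after  4: r0=0x29 r1=0x2b r2=0x69 r3=0x02  N=0 Z=0
after  5: r0=0x29 r1=0x54 r2=0x69 r3=0x02  N=0 Z=0
after  6: r0=0x2b r1=0x54 r2=0x69 r3=0x02  N=0 Z=0
-- IRQ taken; context saved, return-PC = 7 --
mismatch: r0: reported 0x29 vs actual 0x2b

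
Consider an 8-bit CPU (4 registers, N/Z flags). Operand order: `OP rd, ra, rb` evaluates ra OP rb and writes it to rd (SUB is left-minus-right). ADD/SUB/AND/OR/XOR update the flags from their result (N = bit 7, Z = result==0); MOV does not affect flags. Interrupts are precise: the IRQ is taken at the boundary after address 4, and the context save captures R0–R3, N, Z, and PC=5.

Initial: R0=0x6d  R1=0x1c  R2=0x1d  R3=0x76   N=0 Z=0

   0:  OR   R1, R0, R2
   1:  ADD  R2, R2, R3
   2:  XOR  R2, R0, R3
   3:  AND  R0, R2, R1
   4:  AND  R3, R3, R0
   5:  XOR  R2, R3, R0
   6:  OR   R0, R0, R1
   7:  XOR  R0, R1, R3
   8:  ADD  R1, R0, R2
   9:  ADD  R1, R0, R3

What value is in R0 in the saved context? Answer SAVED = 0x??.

SAVED = 0x19

after  0: R0=0x6d R1=0x7d R2=0x1d R3=0x76  N=0 Z=0
after  1: R0=0x6d R1=0x7d R2=0x93 R3=0x76  N=1 Z=0
after  2: R0=0x6d R1=0x7d R2=0x1b R3=0x76  N=0 Z=0
after  3: R0=0x19 R1=0x7d R2=0x1b R3=0x76  N=0 Z=0
after  4: R0=0x19 R1=0x7d R2=0x1b R3=0x10  N=0 Z=0
-- IRQ taken; context saved, return-PC = 5 --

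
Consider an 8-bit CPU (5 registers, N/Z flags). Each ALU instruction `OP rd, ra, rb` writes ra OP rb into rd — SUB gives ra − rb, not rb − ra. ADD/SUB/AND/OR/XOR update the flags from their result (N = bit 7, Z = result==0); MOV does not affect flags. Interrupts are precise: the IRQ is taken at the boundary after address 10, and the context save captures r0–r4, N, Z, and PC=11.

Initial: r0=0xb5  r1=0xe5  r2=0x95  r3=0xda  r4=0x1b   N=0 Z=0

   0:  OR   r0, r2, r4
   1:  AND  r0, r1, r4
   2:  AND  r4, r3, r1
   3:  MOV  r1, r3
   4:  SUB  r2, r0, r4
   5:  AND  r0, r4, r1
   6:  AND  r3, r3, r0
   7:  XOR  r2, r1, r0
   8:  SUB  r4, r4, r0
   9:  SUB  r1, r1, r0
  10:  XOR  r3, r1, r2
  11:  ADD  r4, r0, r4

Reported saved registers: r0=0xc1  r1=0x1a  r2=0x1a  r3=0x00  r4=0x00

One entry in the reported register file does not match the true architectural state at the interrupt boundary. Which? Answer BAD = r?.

after  0: r0=0x9f r1=0xe5 r2=0x95 r3=0xda r4=0x1b  N=1 Z=0
after  1: r0=0x01 r1=0xe5 r2=0x95 r3=0xda r4=0x1b  N=0 Z=0
after  2: r0=0x01 r1=0xe5 r2=0x95 r3=0xda r4=0xc0  N=1 Z=0
after  3: r0=0x01 r1=0xda r2=0x95 r3=0xda r4=0xc0  N=1 Z=0
after  4: r0=0x01 r1=0xda r2=0x41 r3=0xda r4=0xc0  N=0 Z=0
after  5: r0=0xc0 r1=0xda r2=0x41 r3=0xda r4=0xc0  N=1 Z=0
after  6: r0=0xc0 r1=0xda r2=0x41 r3=0xc0 r4=0xc0  N=1 Z=0
after  7: r0=0xc0 r1=0xda r2=0x1a r3=0xc0 r4=0xc0  N=0 Z=0
after  8: r0=0xc0 r1=0xda r2=0x1a r3=0xc0 r4=0x00  N=0 Z=1
after  9: r0=0xc0 r1=0x1a r2=0x1a r3=0xc0 r4=0x00  N=0 Z=0
after 10: r0=0xc0 r1=0x1a r2=0x1a r3=0x00 r4=0x00  N=0 Z=1
-- IRQ taken; context saved, return-PC = 11 --
mismatch: r0: reported 0xc1 vs actual 0xc0

BAD = r0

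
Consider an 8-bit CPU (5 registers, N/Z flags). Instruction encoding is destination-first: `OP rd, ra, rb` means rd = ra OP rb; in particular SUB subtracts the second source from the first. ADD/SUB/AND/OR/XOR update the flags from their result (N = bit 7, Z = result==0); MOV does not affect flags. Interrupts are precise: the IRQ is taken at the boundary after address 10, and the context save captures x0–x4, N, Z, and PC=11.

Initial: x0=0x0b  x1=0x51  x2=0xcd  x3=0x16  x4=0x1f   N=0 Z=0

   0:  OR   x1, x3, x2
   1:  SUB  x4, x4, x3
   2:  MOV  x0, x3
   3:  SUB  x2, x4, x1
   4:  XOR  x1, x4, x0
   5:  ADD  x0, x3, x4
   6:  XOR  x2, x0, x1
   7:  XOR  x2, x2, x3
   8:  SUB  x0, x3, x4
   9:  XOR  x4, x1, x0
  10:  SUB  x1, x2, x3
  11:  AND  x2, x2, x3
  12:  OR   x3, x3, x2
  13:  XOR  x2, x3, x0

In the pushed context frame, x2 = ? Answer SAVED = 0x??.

after  0: x0=0x0b x1=0xdf x2=0xcd x3=0x16 x4=0x1f  N=1 Z=0
after  1: x0=0x0b x1=0xdf x2=0xcd x3=0x16 x4=0x09  N=0 Z=0
after  2: x0=0x16 x1=0xdf x2=0xcd x3=0x16 x4=0x09  N=0 Z=0
after  3: x0=0x16 x1=0xdf x2=0x2a x3=0x16 x4=0x09  N=0 Z=0
after  4: x0=0x16 x1=0x1f x2=0x2a x3=0x16 x4=0x09  N=0 Z=0
after  5: x0=0x1f x1=0x1f x2=0x2a x3=0x16 x4=0x09  N=0 Z=0
after  6: x0=0x1f x1=0x1f x2=0x00 x3=0x16 x4=0x09  N=0 Z=1
after  7: x0=0x1f x1=0x1f x2=0x16 x3=0x16 x4=0x09  N=0 Z=0
after  8: x0=0x0d x1=0x1f x2=0x16 x3=0x16 x4=0x09  N=0 Z=0
after  9: x0=0x0d x1=0x1f x2=0x16 x3=0x16 x4=0x12  N=0 Z=0
after 10: x0=0x0d x1=0x00 x2=0x16 x3=0x16 x4=0x12  N=0 Z=1
-- IRQ taken; context saved, return-PC = 11 --

SAVED = 0x16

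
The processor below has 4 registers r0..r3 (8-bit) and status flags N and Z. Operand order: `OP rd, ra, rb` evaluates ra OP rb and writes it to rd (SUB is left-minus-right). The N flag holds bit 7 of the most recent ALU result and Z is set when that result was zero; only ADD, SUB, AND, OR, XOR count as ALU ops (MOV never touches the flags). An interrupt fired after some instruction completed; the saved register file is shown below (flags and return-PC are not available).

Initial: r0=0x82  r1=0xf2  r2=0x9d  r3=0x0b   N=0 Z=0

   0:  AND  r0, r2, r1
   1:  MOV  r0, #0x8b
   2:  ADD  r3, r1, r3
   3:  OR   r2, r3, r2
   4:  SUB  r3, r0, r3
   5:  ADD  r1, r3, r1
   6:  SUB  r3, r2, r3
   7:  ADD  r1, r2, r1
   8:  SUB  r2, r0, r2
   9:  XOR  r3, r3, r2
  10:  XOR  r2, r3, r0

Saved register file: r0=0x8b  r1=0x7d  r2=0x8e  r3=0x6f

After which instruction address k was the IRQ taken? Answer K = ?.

after  0: r0=0x90 r1=0xf2 r2=0x9d r3=0x0b  N=1 Z=0
after  1: r0=0x8b r1=0xf2 r2=0x9d r3=0x0b  N=1 Z=0
after  2: r0=0x8b r1=0xf2 r2=0x9d r3=0xfd  N=1 Z=0
after  3: r0=0x8b r1=0xf2 r2=0xfd r3=0xfd  N=1 Z=0
after  4: r0=0x8b r1=0xf2 r2=0xfd r3=0x8e  N=1 Z=0
after  5: r0=0x8b r1=0x80 r2=0xfd r3=0x8e  N=1 Z=0
after  6: r0=0x8b r1=0x80 r2=0xfd r3=0x6f  N=0 Z=0
after  7: r0=0x8b r1=0x7d r2=0xfd r3=0x6f  N=0 Z=0
after  8: r0=0x8b r1=0x7d r2=0x8e r3=0x6f  N=1 Z=0
-- IRQ taken; context saved, return-PC = 9 --

K = 8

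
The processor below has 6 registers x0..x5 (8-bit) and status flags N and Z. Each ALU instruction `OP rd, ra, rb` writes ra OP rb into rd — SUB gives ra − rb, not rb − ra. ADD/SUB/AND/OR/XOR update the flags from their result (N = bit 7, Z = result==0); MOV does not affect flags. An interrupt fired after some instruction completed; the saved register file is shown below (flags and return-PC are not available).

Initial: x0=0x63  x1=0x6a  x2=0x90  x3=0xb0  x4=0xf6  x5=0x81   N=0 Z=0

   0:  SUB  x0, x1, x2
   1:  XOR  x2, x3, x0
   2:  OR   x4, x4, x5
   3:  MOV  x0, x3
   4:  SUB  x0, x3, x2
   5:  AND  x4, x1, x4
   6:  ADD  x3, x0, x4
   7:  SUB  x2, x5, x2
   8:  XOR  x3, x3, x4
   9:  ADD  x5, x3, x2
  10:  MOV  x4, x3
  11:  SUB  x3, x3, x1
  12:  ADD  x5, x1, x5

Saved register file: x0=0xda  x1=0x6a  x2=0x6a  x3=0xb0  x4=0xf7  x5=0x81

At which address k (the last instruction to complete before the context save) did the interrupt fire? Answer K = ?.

after  0: x0=0xda x1=0x6a x2=0x90 x3=0xb0 x4=0xf6 x5=0x81  N=1 Z=0
after  1: x0=0xda x1=0x6a x2=0x6a x3=0xb0 x4=0xf6 x5=0x81  N=0 Z=0
after  2: x0=0xda x1=0x6a x2=0x6a x3=0xb0 x4=0xf7 x5=0x81  N=1 Z=0
-- IRQ taken; context saved, return-PC = 3 --

K = 2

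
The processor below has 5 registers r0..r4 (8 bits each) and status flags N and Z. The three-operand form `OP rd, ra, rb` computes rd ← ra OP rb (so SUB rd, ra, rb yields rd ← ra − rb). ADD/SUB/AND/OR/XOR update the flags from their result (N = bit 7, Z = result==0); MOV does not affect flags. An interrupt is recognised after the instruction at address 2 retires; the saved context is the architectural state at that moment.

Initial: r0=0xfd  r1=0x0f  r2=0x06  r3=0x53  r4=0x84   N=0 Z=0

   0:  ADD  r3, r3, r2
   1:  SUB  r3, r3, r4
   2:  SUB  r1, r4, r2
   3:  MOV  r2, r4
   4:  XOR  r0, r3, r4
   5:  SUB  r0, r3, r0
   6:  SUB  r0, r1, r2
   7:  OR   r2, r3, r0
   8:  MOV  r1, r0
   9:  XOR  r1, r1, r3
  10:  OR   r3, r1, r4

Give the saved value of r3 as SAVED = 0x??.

SAVED = 0xd5

after  0: r0=0xfd r1=0x0f r2=0x06 r3=0x59 r4=0x84  N=0 Z=0
after  1: r0=0xfd r1=0x0f r2=0x06 r3=0xd5 r4=0x84  N=1 Z=0
after  2: r0=0xfd r1=0x7e r2=0x06 r3=0xd5 r4=0x84  N=0 Z=0
-- IRQ taken; context saved, return-PC = 3 --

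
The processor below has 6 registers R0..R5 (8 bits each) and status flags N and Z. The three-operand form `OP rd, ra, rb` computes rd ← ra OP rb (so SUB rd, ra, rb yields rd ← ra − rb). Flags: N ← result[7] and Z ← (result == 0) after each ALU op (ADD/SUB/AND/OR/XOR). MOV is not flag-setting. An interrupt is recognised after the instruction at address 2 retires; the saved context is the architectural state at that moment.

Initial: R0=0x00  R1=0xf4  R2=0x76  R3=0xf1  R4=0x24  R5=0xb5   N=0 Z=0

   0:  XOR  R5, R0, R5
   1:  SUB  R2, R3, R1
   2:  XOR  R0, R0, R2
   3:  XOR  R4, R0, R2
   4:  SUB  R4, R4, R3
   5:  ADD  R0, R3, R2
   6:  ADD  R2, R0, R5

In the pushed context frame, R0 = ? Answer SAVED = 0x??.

after  0: R0=0x00 R1=0xf4 R2=0x76 R3=0xf1 R4=0x24 R5=0xb5  N=1 Z=0
after  1: R0=0x00 R1=0xf4 R2=0xfd R3=0xf1 R4=0x24 R5=0xb5  N=1 Z=0
after  2: R0=0xfd R1=0xf4 R2=0xfd R3=0xf1 R4=0x24 R5=0xb5  N=1 Z=0
-- IRQ taken; context saved, return-PC = 3 --

SAVED = 0xfd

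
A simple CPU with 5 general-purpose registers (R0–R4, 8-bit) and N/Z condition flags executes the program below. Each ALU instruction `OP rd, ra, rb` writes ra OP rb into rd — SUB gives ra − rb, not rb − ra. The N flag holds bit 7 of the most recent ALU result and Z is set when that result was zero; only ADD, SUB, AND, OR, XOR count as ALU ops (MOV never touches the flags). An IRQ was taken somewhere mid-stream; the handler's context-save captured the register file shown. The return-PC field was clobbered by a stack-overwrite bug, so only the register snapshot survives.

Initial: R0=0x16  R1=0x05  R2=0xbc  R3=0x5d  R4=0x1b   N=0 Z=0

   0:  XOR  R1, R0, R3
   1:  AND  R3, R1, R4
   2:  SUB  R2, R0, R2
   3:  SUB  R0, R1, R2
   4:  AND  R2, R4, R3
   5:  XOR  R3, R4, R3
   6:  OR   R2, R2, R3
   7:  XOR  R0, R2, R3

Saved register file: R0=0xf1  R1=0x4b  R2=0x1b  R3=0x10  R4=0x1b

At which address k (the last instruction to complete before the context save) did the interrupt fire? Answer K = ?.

K = 6

after  0: R0=0x16 R1=0x4b R2=0xbc R3=0x5d R4=0x1b  N=0 Z=0
after  1: R0=0x16 R1=0x4b R2=0xbc R3=0x0b R4=0x1b  N=0 Z=0
after  2: R0=0x16 R1=0x4b R2=0x5a R3=0x0b R4=0x1b  N=0 Z=0
after  3: R0=0xf1 R1=0x4b R2=0x5a R3=0x0b R4=0x1b  N=1 Z=0
after  4: R0=0xf1 R1=0x4b R2=0x0b R3=0x0b R4=0x1b  N=0 Z=0
after  5: R0=0xf1 R1=0x4b R2=0x0b R3=0x10 R4=0x1b  N=0 Z=0
after  6: R0=0xf1 R1=0x4b R2=0x1b R3=0x10 R4=0x1b  N=0 Z=0
-- IRQ taken; context saved, return-PC = 7 --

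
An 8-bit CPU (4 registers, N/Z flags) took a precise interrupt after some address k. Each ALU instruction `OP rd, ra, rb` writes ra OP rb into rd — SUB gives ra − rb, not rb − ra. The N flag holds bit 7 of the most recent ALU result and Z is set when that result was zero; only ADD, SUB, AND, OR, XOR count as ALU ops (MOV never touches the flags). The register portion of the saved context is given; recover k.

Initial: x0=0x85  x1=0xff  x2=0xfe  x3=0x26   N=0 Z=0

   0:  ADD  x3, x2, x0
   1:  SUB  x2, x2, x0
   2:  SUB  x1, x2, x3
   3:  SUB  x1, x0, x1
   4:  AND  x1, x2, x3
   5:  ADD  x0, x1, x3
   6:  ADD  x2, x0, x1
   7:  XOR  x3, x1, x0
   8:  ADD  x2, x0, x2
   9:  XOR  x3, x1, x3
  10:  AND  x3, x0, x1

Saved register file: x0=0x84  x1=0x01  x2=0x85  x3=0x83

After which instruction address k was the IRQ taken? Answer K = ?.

K = 6

after  0: x0=0x85 x1=0xff x2=0xfe x3=0x83  N=1 Z=0
after  1: x0=0x85 x1=0xff x2=0x79 x3=0x83  N=0 Z=0
after  2: x0=0x85 x1=0xf6 x2=0x79 x3=0x83  N=1 Z=0
after  3: x0=0x85 x1=0x8f x2=0x79 x3=0x83  N=1 Z=0
after  4: x0=0x85 x1=0x01 x2=0x79 x3=0x83  N=0 Z=0
after  5: x0=0x84 x1=0x01 x2=0x79 x3=0x83  N=1 Z=0
after  6: x0=0x84 x1=0x01 x2=0x85 x3=0x83  N=1 Z=0
-- IRQ taken; context saved, return-PC = 7 --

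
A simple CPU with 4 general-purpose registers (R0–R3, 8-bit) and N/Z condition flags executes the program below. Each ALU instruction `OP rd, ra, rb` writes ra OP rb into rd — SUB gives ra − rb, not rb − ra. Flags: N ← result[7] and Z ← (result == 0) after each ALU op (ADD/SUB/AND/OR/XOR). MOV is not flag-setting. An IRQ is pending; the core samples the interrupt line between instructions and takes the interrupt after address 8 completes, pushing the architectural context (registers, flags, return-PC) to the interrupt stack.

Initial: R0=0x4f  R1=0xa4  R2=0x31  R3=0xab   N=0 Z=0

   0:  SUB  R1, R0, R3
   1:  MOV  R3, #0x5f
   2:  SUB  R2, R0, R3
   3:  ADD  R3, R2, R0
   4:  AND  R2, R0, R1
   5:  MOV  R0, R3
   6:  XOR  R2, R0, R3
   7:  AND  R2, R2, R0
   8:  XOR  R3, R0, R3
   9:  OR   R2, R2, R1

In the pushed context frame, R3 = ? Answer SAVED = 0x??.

SAVED = 0x00

after  0: R0=0x4f R1=0xa4 R2=0x31 R3=0xab  N=1 Z=0
after  1: R0=0x4f R1=0xa4 R2=0x31 R3=0x5f  N=1 Z=0
after  2: R0=0x4f R1=0xa4 R2=0xf0 R3=0x5f  N=1 Z=0
after  3: R0=0x4f R1=0xa4 R2=0xf0 R3=0x3f  N=0 Z=0
after  4: R0=0x4f R1=0xa4 R2=0x04 R3=0x3f  N=0 Z=0
after  5: R0=0x3f R1=0xa4 R2=0x04 R3=0x3f  N=0 Z=0
after  6: R0=0x3f R1=0xa4 R2=0x00 R3=0x3f  N=0 Z=1
after  7: R0=0x3f R1=0xa4 R2=0x00 R3=0x3f  N=0 Z=1
after  8: R0=0x3f R1=0xa4 R2=0x00 R3=0x00  N=0 Z=1
-- IRQ taken; context saved, return-PC = 9 --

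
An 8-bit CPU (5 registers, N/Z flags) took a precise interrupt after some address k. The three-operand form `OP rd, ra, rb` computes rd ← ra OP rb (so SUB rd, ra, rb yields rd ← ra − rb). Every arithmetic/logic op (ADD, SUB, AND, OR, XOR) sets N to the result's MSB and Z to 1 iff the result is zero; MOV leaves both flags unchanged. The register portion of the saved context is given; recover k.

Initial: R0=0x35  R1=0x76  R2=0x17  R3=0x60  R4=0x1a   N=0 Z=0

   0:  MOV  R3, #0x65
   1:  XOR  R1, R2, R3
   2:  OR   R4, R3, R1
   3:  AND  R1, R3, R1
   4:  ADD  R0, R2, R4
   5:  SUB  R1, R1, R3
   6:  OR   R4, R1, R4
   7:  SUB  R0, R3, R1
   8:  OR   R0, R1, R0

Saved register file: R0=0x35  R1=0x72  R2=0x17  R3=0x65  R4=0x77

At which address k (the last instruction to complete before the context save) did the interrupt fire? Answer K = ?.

K = 2

after  0: R0=0x35 R1=0x76 R2=0x17 R3=0x65 R4=0x1a  N=0 Z=0
after  1: R0=0x35 R1=0x72 R2=0x17 R3=0x65 R4=0x1a  N=0 Z=0
after  2: R0=0x35 R1=0x72 R2=0x17 R3=0x65 R4=0x77  N=0 Z=0
-- IRQ taken; context saved, return-PC = 3 --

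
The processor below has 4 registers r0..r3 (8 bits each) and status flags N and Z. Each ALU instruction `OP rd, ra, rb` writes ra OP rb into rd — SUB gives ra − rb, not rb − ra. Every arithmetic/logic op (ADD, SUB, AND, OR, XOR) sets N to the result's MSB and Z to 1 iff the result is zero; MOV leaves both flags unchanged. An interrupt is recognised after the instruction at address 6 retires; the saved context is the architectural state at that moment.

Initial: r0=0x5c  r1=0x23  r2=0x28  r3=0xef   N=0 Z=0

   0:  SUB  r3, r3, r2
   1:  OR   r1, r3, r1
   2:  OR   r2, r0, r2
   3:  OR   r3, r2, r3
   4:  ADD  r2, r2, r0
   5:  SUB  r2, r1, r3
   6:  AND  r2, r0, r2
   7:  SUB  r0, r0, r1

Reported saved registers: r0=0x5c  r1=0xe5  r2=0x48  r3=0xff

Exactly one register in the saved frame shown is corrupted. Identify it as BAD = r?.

after  0: r0=0x5c r1=0x23 r2=0x28 r3=0xc7  N=1 Z=0
after  1: r0=0x5c r1=0xe7 r2=0x28 r3=0xc7  N=1 Z=0
after  2: r0=0x5c r1=0xe7 r2=0x7c r3=0xc7  N=0 Z=0
after  3: r0=0x5c r1=0xe7 r2=0x7c r3=0xff  N=1 Z=0
after  4: r0=0x5c r1=0xe7 r2=0xd8 r3=0xff  N=1 Z=0
after  5: r0=0x5c r1=0xe7 r2=0xe8 r3=0xff  N=1 Z=0
after  6: r0=0x5c r1=0xe7 r2=0x48 r3=0xff  N=0 Z=0
-- IRQ taken; context saved, return-PC = 7 --
mismatch: r1: reported 0xe5 vs actual 0xe7

BAD = r1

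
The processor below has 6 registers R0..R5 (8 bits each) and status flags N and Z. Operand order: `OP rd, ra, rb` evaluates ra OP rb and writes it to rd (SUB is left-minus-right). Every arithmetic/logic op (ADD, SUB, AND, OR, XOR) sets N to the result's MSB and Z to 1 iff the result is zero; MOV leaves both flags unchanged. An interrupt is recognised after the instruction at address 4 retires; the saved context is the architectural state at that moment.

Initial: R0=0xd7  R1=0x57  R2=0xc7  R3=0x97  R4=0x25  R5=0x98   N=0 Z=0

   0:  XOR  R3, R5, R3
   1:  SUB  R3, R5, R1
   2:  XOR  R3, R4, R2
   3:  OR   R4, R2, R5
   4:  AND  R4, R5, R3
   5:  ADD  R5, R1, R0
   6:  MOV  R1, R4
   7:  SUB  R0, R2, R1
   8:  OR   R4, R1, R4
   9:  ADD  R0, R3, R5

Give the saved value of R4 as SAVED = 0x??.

after  0: R0=0xd7 R1=0x57 R2=0xc7 R3=0x0f R4=0x25 R5=0x98  N=0 Z=0
after  1: R0=0xd7 R1=0x57 R2=0xc7 R3=0x41 R4=0x25 R5=0x98  N=0 Z=0
after  2: R0=0xd7 R1=0x57 R2=0xc7 R3=0xe2 R4=0x25 R5=0x98  N=1 Z=0
after  3: R0=0xd7 R1=0x57 R2=0xc7 R3=0xe2 R4=0xdf R5=0x98  N=1 Z=0
after  4: R0=0xd7 R1=0x57 R2=0xc7 R3=0xe2 R4=0x80 R5=0x98  N=1 Z=0
-- IRQ taken; context saved, return-PC = 5 --

SAVED = 0x80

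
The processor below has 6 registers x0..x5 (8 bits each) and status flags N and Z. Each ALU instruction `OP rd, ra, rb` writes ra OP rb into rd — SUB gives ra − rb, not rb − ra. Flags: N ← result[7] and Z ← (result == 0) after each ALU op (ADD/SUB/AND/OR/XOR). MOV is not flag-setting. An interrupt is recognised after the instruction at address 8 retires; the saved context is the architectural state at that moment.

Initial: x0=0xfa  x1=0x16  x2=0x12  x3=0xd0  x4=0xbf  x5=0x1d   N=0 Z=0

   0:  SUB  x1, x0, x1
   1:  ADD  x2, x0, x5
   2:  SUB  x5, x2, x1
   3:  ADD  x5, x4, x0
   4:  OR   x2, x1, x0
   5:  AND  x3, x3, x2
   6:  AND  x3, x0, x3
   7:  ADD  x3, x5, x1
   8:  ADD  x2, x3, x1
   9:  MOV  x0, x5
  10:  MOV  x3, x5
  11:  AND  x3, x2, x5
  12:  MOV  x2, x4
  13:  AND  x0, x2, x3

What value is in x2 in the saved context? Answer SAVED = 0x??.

after  0: x0=0xfa x1=0xe4 x2=0x12 x3=0xd0 x4=0xbf x5=0x1d  N=1 Z=0
after  1: x0=0xfa x1=0xe4 x2=0x17 x3=0xd0 x4=0xbf x5=0x1d  N=0 Z=0
after  2: x0=0xfa x1=0xe4 x2=0x17 x3=0xd0 x4=0xbf x5=0x33  N=0 Z=0
after  3: x0=0xfa x1=0xe4 x2=0x17 x3=0xd0 x4=0xbf x5=0xb9  N=1 Z=0
after  4: x0=0xfa x1=0xe4 x2=0xfe x3=0xd0 x4=0xbf x5=0xb9  N=1 Z=0
after  5: x0=0xfa x1=0xe4 x2=0xfe x3=0xd0 x4=0xbf x5=0xb9  N=1 Z=0
after  6: x0=0xfa x1=0xe4 x2=0xfe x3=0xd0 x4=0xbf x5=0xb9  N=1 Z=0
after  7: x0=0xfa x1=0xe4 x2=0xfe x3=0x9d x4=0xbf x5=0xb9  N=1 Z=0
after  8: x0=0xfa x1=0xe4 x2=0x81 x3=0x9d x4=0xbf x5=0xb9  N=1 Z=0
-- IRQ taken; context saved, return-PC = 9 --

SAVED = 0x81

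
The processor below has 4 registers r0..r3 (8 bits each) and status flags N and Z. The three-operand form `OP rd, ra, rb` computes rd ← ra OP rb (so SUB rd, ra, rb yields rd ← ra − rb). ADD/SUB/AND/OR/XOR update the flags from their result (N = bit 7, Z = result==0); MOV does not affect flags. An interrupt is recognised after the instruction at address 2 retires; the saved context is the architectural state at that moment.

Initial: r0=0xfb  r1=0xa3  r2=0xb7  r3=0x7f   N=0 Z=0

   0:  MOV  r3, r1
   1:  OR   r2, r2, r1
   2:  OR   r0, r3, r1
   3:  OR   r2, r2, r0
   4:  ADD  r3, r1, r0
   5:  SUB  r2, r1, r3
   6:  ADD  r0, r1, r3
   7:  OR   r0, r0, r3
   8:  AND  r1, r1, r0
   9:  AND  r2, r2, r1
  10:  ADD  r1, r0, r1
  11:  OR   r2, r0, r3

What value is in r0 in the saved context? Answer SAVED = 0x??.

after  0: r0=0xfb r1=0xa3 r2=0xb7 r3=0xa3  N=0 Z=0
after  1: r0=0xfb r1=0xa3 r2=0xb7 r3=0xa3  N=1 Z=0
after  2: r0=0xa3 r1=0xa3 r2=0xb7 r3=0xa3  N=1 Z=0
-- IRQ taken; context saved, return-PC = 3 --

SAVED = 0xa3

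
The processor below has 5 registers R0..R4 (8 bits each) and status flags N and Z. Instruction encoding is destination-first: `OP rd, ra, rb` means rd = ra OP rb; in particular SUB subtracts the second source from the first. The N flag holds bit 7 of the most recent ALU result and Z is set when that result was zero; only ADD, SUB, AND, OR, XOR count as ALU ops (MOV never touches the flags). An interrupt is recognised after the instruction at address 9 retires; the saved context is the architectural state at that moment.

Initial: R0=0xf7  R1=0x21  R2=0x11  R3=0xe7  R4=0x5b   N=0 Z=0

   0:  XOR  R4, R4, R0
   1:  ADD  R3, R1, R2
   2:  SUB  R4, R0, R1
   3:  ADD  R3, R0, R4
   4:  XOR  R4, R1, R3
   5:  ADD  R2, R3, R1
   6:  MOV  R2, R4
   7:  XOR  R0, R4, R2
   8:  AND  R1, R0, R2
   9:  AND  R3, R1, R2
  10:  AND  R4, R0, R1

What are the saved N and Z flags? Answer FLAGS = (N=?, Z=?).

after  0: R0=0xf7 R1=0x21 R2=0x11 R3=0xe7 R4=0xac  N=1 Z=0
after  1: R0=0xf7 R1=0x21 R2=0x11 R3=0x32 R4=0xac  N=0 Z=0
after  2: R0=0xf7 R1=0x21 R2=0x11 R3=0x32 R4=0xd6  N=1 Z=0
after  3: R0=0xf7 R1=0x21 R2=0x11 R3=0xcd R4=0xd6  N=1 Z=0
after  4: R0=0xf7 R1=0x21 R2=0x11 R3=0xcd R4=0xec  N=1 Z=0
after  5: R0=0xf7 R1=0x21 R2=0xee R3=0xcd R4=0xec  N=1 Z=0
after  6: R0=0xf7 R1=0x21 R2=0xec R3=0xcd R4=0xec  N=1 Z=0
after  7: R0=0x00 R1=0x21 R2=0xec R3=0xcd R4=0xec  N=0 Z=1
after  8: R0=0x00 R1=0x00 R2=0xec R3=0xcd R4=0xec  N=0 Z=1
after  9: R0=0x00 R1=0x00 R2=0xec R3=0x00 R4=0xec  N=0 Z=1
-- IRQ taken; context saved, return-PC = 10 --

FLAGS = (N=0, Z=1)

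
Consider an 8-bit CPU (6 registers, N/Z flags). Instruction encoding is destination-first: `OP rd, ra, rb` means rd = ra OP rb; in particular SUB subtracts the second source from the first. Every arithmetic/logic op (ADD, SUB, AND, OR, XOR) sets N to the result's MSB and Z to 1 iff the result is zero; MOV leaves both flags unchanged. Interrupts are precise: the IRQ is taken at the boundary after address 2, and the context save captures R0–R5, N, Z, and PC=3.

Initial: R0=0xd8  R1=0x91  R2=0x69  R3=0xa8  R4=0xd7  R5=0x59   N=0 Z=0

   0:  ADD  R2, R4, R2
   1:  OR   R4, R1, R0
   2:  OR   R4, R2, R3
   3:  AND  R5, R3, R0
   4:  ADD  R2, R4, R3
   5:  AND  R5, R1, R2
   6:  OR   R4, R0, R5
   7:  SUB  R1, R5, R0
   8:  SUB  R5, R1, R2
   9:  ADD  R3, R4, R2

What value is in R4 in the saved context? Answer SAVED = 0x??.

SAVED = 0xe8

after  0: R0=0xd8 R1=0x91 R2=0x40 R3=0xa8 R4=0xd7 R5=0x59  N=0 Z=0
after  1: R0=0xd8 R1=0x91 R2=0x40 R3=0xa8 R4=0xd9 R5=0x59  N=1 Z=0
after  2: R0=0xd8 R1=0x91 R2=0x40 R3=0xa8 R4=0xe8 R5=0x59  N=1 Z=0
-- IRQ taken; context saved, return-PC = 3 --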